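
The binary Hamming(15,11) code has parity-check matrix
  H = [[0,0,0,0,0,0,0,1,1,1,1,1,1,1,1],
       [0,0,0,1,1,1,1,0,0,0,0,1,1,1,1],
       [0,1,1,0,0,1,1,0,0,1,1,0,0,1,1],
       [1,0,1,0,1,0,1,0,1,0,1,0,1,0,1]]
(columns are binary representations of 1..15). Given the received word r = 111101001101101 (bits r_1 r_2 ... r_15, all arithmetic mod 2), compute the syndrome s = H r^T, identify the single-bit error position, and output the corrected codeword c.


s = (1, 1, 1, 1)^T, error position = 15, corrected codeword c = 111101001101100

Compute s = H r^T mod 2 one row at a time:
  s_1 = 0 + 1 + 1 + 0 + 1 + 1 + 0 + 1 = 5 ≡ 1 (mod 2).
  s_2 = 1 + 0 + 1 + 0 + 1 + 1 + 0 + 1 = 5 ≡ 1 (mod 2).
  s_3 = 1 + 1 + 1 + 0 + 1 + 0 + 0 + 1 = 5 ≡ 1 (mod 2).
  s_4 = 1 + 1 + 0 + 0 + 1 + 0 + 1 + 1 = 5 ≡ 1 (mod 2).
s = (1, 1, 1, 1)^T — this equals column 15 of H (binary 1111), so error is at position 15.
Correct: flip bit 15 of r = 111101001101101 to get c = 111101001101100.


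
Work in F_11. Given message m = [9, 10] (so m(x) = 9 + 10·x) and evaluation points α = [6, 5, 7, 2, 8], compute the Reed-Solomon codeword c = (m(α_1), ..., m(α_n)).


c = [3, 4, 2, 7, 1]

Message polynomial: m(x) = 9 + 10·x (mod 11).
For each evaluation point α_i, compute m(α_i) mod 11:
  α_1 = 6: Horner steps 10 → 3, so m(6) = 3.
  α_2 = 5: Horner steps 10 → 4, so m(5) = 4.
  α_3 = 7: Horner steps 10 → 2, so m(7) = 2.
  α_4 = 2: Horner steps 10 → 7, so m(2) = 7.
  α_5 = 8: Horner steps 10 → 1, so m(8) = 1.
Codeword c = [3, 4, 2, 7, 1] ∈ F_11^5.


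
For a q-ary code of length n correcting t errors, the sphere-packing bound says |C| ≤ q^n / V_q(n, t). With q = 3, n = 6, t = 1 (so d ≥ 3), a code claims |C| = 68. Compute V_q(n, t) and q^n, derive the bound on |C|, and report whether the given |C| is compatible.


V_q(n, t) = 13, q^n = 729, Hamming bound = 56, |C| = 68 > bound (violated).

Step 1: Compute V_q(n, t) = Σ_{j=0}^1 C(n, j) (q−1)^j.
  j = 0: C(6,0)·(2)^0 = 1·1 = 1.
  j = 1: C(6,1)·(2)^1 = 6·2 = 12.
  V_q(n, t) = 1 + 12 = 13.
Step 2: q^n = 3^6 = 729.
Step 3: Hamming bound ⌊q^n / V_q(n,t)⌋ = ⌊729/13⌋ = 56.
Step 4: Compare |C| = 68 to 56: violated.
The claimed |C| lies above the Hamming bound, so no 3-ary code of length 6 with d ≥ 3 can have 68 codewords.


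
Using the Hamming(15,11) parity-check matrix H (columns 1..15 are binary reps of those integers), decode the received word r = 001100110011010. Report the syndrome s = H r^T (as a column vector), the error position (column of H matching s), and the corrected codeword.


s = (0, 0, 0, 1)^T, error position = 1, corrected codeword c = 101100110011010

Compute s = H r^T mod 2 one row at a time:
  s_1 = 1 + 0 + 0 + 1 + 1 + 0 + 1 + 0 = 4 ≡ 0 (mod 2).
  s_2 = 1 + 0 + 0 + 1 + 1 + 0 + 1 + 0 = 4 ≡ 0 (mod 2).
  s_3 = 0 + 1 + 0 + 1 + 0 + 1 + 1 + 0 = 4 ≡ 0 (mod 2).
  s_4 = 0 + 1 + 0 + 1 + 0 + 1 + 0 + 0 = 3 ≡ 1 (mod 2).
s = (0, 0, 0, 1)^T — this equals column 1 of H (binary 0001), so error is at position 1.
Correct: flip bit 1 of r = 001100110011010 to get c = 101100110011010.


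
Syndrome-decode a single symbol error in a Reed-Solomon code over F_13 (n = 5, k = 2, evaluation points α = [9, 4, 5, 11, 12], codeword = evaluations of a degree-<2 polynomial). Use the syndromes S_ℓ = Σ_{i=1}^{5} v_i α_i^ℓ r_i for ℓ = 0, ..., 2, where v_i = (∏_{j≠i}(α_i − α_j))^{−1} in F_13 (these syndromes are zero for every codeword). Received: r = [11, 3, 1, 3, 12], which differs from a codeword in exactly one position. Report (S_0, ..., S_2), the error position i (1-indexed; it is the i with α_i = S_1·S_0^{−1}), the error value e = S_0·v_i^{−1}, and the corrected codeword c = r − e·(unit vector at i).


S = (9, 10, 1), error at position 2, error magnitude e = 11, c = [11, 5, 1, 3, 12].

Step 1: column multipliers v_i = (∏_{j≠i}(α_i − α_j))^{−1} mod 13.
  i = 1 (α = 9): (9−4)(9−5)(9−11)(9−12) = 5·4·(−2)·(−3) = 120 ≡ 3, so v_1 = 3^{−1} = 9 (mod 13).
  i = 2 (α = 4): (4−9)(4−5)(4−11)(4−12) = (−5)·(−1)·(−7)·(−8) = 280 ≡ 7, so v_2 = 7^{−1} = 2 (mod 13).
  i = 3 (α = 5): (5−9)(5−4)(5−11)(5−12) = (−4)·1·(−6)·(−7) = −168 ≡ 1, so v_3 = 1^{−1} = 1 (mod 13).
  i = 4 (α = 11): (11−9)(11−4)(11−5)(11−12) = 2·7·6·(−1) = −84 ≡ 7, so v_4 = 7^{−1} = 2 (mod 13).
  i = 5 (α = 12): (12−9)(12−4)(12−5)(12−11) = 3·8·7·1 = 168 ≡ 12, so v_5 = 12^{−1} = 12 (mod 13).
  v = [9, 2, 1, 2, 12].
Step 2: syndromes of r = [11, 3, 1, 3, 12] (all sums mod 13).
  S_0 = Σ v_i r_i = 9·11 + 2·3 + 1·1 + 2·3 + 12·12 = 256 ≡ 9.
  S_1 = Σ v_i α_i r_i = 9·9·11 + 2·4·3 + 1·5·1 + 2·11·3 + 12·12·12 = 2714 ≡ 10.
  α_i^2 mod 13 = [3, 3, 12, 4, 1].
  S_2 = Σ v_i α_i^2 r_i = 9·3·11 + 2·3·3 + 1·12·1 + 2·4·3 + 12·1·12 = 495 ≡ 1.
  S = (9, 10, 1) ≠ 0, so r is not a codeword (an error is present).
Step 3: locate the error. For a single error e at position i, S_ℓ = v_i·e·α_i^ℓ, so α_err = S_1/S_0.
  S_0^{−1} = 9^{−1} = 3 (mod 13), so α_err = 10·3 = 30 ≡ 4 = α_2. Error position i = 2.
  Consistency check: S_2/S_1 = 1·4 = 4 ≡ 4 = α_err ✓ (single-error assumption holds).
Step 4: error magnitude e = S_0/v_2 = S_0·∏_{j≠2}(α_2 − α_j) = 9·7 = 63 ≡ 11 (mod 13).
Step 5: correct position 2: c_2 = r_2 − e = 3 − 11 ≡ 5 (mod 13). Hence c = [11, 5, 1, 3, 12].
  Check: interpolating c through the α_i gives m(x) = 8 + 9·x (degree < 2) with m(α_i) = c_i for every i, so c is indeed a codeword.


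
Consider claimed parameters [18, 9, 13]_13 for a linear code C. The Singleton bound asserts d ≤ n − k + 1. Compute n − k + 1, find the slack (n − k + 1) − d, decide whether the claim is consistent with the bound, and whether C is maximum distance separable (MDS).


Singleton RHS = n − k + 1 = 10, slack = -3, bound violated (no such code; not MDS).

Singleton bound: d ≤ n − k + 1.
Here n = 18, k = 9, so n − k + 1 = 10.
Given d = 13, check d ≤ 10: NO.
Slack = (n − k + 1) − d = -3.
The slack is negative: d = 13 exceeds n − k + 1 = 10 by 3, so the Singleton bound is violated and no linear [18, 9, 13]_13 code can exist. In particular it is not MDS (MDS requires d = n − k + 1 exactly).
Description: the claimed parameters are [18, 9, 13]_13; such a code would be impossible (violates the Singleton bound).


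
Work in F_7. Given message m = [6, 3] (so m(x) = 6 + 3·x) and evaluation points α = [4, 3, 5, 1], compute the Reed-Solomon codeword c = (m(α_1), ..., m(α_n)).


c = [4, 1, 0, 2]

Message polynomial: m(x) = 6 + 3·x (mod 7).
For each evaluation point α_i, compute m(α_i) mod 7:
  α_1 = 4: Horner steps 3 → 4, so m(4) = 4.
  α_2 = 3: Horner steps 3 → 1, so m(3) = 1.
  α_3 = 5: Horner steps 3 → 0, so m(5) = 0.
  α_4 = 1: Horner steps 3 → 2, so m(1) = 2.
Codeword c = [4, 1, 0, 2] ∈ F_7^4.


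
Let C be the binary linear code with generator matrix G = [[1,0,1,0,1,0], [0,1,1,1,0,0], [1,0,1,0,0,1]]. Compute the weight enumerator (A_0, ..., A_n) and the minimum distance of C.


Weight distribution: A_0 = 1, A_2 = 1, A_3 = 3, A_4 = 2, A_5 = 1. Minimum distance d = 2.

Enumerate all 2^3 = 8 messages m ∈ F_2^3.
For each, compute codeword c = mG in F_2^6, then tally its weight.
  m = 000 → c = 000000, weight = 0.
  m = 100 → c = 101010, weight = 3.
  m = 010 → c = 011100, weight = 3.
  m = 110 → c = 110110, weight = 4.
  m = 001 → c = 101001, weight = 3.
  m = 101 → c = 000011, weight = 2.
  m = 011 → c = 110101, weight = 4.
  m = 111 → c = 011111, weight = 5.
Tally weights:
  weight 0: 1 codewords.
  weight 2: 1 codewords.
  weight 3: 3 codewords.
  weight 4: 2 codewords.
  weight 5: 1 codewords.
Minimum distance d = smallest w > 0 with A_w > 0 = 2.
Sanity: Σ A_w = 8 = 2^3 = 8 ✓.


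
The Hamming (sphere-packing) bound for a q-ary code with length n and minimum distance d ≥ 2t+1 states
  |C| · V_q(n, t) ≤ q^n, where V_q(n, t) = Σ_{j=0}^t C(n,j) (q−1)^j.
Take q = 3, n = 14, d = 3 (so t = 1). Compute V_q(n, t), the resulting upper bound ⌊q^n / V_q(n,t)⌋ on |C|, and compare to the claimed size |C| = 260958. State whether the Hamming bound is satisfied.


V_q(n, t) = 29, q^n = 4782969, Hamming bound = 164929, |C| = 260958 > bound (violated).

Step 1: Compute V_q(n, t) = Σ_{j=0}^1 C(n, j) (q−1)^j.
  j = 0: C(14,0)·(2)^0 = 1·1 = 1.
  j = 1: C(14,1)·(2)^1 = 14·2 = 28.
  V_q(n, t) = 1 + 28 = 29.
Step 2: q^n = 3^14 = 4782969.
Step 3: Hamming bound ⌊q^n / V_q(n,t)⌋ = ⌊4782969/29⌋ = 164929.
Step 4: Compare |C| = 260958 to 164929: violated.
The claimed |C| lies above the Hamming bound, so no 3-ary code of length 14 with d ≥ 3 can have 260958 codewords.


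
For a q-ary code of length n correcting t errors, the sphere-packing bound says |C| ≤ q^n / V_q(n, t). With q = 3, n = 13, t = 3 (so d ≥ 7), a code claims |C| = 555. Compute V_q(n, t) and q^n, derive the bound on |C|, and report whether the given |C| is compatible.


V_q(n, t) = 2627, q^n = 1594323, Hamming bound = 606, |C| = 555 ≤ bound (satisfied).

Step 1: Compute V_q(n, t) = Σ_{j=0}^3 C(n, j) (q−1)^j.
  j = 0: C(13,0)·(2)^0 = 1·1 = 1.
  j = 1: C(13,1)·(2)^1 = 13·2 = 26.
  j = 2: C(13,2)·(2)^2 = 78·4 = 312.
  j = 3: C(13,3)·(2)^3 = 286·8 = 2288.
  V_q(n, t) = 1 + 26 + 312 + 2288 = 2627.
Step 2: q^n = 3^13 = 1594323.
Step 3: Hamming bound ⌊q^n / V_q(n,t)⌋ = ⌊1594323/2627⌋ = 606.
Step 4: Compare |C| = 555 to 606: satisfied.
The claimed |C| lies below the Hamming bound.


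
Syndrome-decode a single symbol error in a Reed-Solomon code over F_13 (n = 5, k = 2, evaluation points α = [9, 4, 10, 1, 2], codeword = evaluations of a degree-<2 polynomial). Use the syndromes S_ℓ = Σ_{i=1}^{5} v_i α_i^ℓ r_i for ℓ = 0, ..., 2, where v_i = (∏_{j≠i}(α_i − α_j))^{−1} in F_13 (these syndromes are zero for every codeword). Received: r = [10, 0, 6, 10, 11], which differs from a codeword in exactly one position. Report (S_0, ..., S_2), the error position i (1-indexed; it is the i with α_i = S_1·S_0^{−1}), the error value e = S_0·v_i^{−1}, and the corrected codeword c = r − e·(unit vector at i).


S = (3, 1, 9), error at position 1, error magnitude e = 5, c = [5, 0, 6, 10, 11].

Step 1: column multipliers v_i = (∏_{j≠i}(α_i − α_j))^{−1} mod 13.
  i = 1 (α = 9): (9−4)(9−10)(9−1)(9−2) = 5·(−1)·8·7 = −280 ≡ 6, so v_1 = 6^{−1} = 11 (mod 13).
  i = 2 (α = 4): (4−9)(4−10)(4−1)(4−2) = (−5)·(−6)·3·2 = 180 ≡ 11, so v_2 = 11^{−1} = 6 (mod 13).
  i = 3 (α = 10): (10−9)(10−4)(10−1)(10−2) = 1·6·9·8 = 432 ≡ 3, so v_3 = 3^{−1} = 9 (mod 13).
  i = 4 (α = 1): (1−9)(1−4)(1−10)(1−2) = (−8)·(−3)·(−9)·(−1) = 216 ≡ 8, so v_4 = 8^{−1} = 5 (mod 13).
  i = 5 (α = 2): (2−9)(2−4)(2−10)(2−1) = (−7)·(−2)·(−8)·1 = −112 ≡ 5, so v_5 = 5^{−1} = 8 (mod 13).
  v = [11, 6, 9, 5, 8].
Step 2: syndromes of r = [10, 0, 6, 10, 11] (all sums mod 13).
  S_0 = Σ v_i r_i = 11·10 + 6·0 + 9·6 + 5·10 + 8·11 = 302 ≡ 3.
  S_1 = Σ v_i α_i r_i = 11·9·10 + 6·4·0 + 9·10·6 + 5·1·10 + 8·2·11 = 1756 ≡ 1.
  α_i^2 mod 13 = [3, 3, 9, 1, 4].
  S_2 = Σ v_i α_i^2 r_i = 11·3·10 + 6·3·0 + 9·9·6 + 5·1·10 + 8·4·11 = 1218 ≡ 9.
  S = (3, 1, 9) ≠ 0, so r is not a codeword (an error is present).
Step 3: locate the error. For a single error e at position i, S_ℓ = v_i·e·α_i^ℓ, so α_err = S_1/S_0.
  S_0^{−1} = 3^{−1} = 9 (mod 13), so α_err = 1·9 = 9 ≡ 9 = α_1. Error position i = 1.
  Consistency check: S_2/S_1 = 9·1 = 9 ≡ 9 = α_err ✓ (single-error assumption holds).
Step 4: error magnitude e = S_0/v_1 = S_0·∏_{j≠1}(α_1 − α_j) = 3·6 = 18 ≡ 5 (mod 13).
Step 5: correct position 1: c_1 = r_1 − e = 10 − 5 ≡ 5 (mod 13). Hence c = [5, 0, 6, 10, 11].
  Check: interpolating c through the α_i gives m(x) = 9 + 1·x (degree < 2) with m(α_i) = c_i for every i, so c is indeed a codeword.


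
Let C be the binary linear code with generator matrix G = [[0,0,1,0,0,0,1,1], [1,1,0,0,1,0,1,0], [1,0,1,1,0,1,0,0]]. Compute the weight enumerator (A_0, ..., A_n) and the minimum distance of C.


Weight distribution: A_0 = 1, A_3 = 1, A_4 = 2, A_5 = 3, A_6 = 1. Minimum distance d = 3.

Enumerate all 2^3 = 8 messages m ∈ F_2^3.
For each, compute codeword c = mG in F_2^8, then tally its weight.
  m = 000 → c = 00000000, weight = 0.
  m = 100 → c = 00100011, weight = 3.
  m = 010 → c = 11001010, weight = 4.
  m = 110 → c = 11101001, weight = 5.
  m = 001 → c = 10110100, weight = 4.
  m = 101 → c = 10010111, weight = 5.
  m = 011 → c = 01111110, weight = 6.
  m = 111 → c = 01011101, weight = 5.
Tally weights:
  weight 0: 1 codewords.
  weight 3: 1 codewords.
  weight 4: 2 codewords.
  weight 5: 3 codewords.
  weight 6: 1 codewords.
Minimum distance d = smallest w > 0 with A_w > 0 = 3.
Sanity: Σ A_w = 8 = 2^3 = 8 ✓.


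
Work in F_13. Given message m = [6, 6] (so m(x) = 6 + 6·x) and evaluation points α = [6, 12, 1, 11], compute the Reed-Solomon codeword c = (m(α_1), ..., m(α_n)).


c = [3, 0, 12, 7]

Message polynomial: m(x) = 6 + 6·x (mod 13).
For each evaluation point α_i, compute m(α_i) mod 13:
  α_1 = 6: Horner steps 6 → 3, so m(6) = 3.
  α_2 = 12: Horner steps 6 → 0, so m(12) = 0.
  α_3 = 1: Horner steps 6 → 12, so m(1) = 12.
  α_4 = 11: Horner steps 6 → 7, so m(11) = 7.
Codeword c = [3, 0, 12, 7] ∈ F_13^4.


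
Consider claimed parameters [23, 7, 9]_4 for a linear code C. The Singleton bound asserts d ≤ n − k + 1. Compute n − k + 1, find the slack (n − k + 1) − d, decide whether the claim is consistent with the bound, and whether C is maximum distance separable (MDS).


Singleton RHS = n − k + 1 = 17, slack = 8, bound satisfied, not MDS.

Singleton bound: d ≤ n − k + 1.
Here n = 23, k = 7, so n − k + 1 = 17.
Given d = 9, check d ≤ 17: YES.
Slack = (n − k + 1) − d = 8.
The code is NOT MDS (slack = 8 > 0).
Description: the claimed parameters are [23, 7, 9]_4; such a code would be non-MDS.


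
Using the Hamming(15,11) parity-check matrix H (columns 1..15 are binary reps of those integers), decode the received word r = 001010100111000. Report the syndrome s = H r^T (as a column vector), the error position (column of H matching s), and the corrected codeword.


s = (1, 1, 0, 0)^T, error position = 12, corrected codeword c = 001010100110000

Compute s = H r^T mod 2 one row at a time:
  s_1 = 0 + 0 + 1 + 1 + 1 + 0 + 0 + 0 = 3 ≡ 1 (mod 2).
  s_2 = 0 + 1 + 0 + 1 + 1 + 0 + 0 + 0 = 3 ≡ 1 (mod 2).
  s_3 = 0 + 1 + 0 + 1 + 1 + 1 + 0 + 0 = 4 ≡ 0 (mod 2).
  s_4 = 0 + 1 + 1 + 1 + 0 + 1 + 0 + 0 = 4 ≡ 0 (mod 2).
s = (1, 1, 0, 0)^T — this equals column 12 of H (binary 1100), so error is at position 12.
Correct: flip bit 12 of r = 001010100111000 to get c = 001010100110000.


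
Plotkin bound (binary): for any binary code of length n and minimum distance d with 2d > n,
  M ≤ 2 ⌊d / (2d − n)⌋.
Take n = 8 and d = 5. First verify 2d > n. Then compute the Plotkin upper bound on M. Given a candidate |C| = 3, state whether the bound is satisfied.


Plotkin bound M ≤ 4; given |C| = 3 ≤ bound (satisfied).

Check applicability: 2d = 10, n = 8.
2d − n = 2 > 0, so Plotkin applies.
Compute d/(2d−n) = 5/2 ≈ 2.5000.
⌊d/(2d−n)⌋ = 2.
Plotkin bound: M ≤ 2·2 = 4.
Given |C| = 3, check: satisfied.
This |C| is below the Plotkin bound.


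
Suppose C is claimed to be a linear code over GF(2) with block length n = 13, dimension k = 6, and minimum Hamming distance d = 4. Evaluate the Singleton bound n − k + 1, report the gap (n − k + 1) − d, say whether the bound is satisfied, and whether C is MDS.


Singleton RHS = n − k + 1 = 8, slack = 4, bound satisfied, not MDS.

Singleton bound: d ≤ n − k + 1.
Here n = 13, k = 6, so n − k + 1 = 8.
Given d = 4, check d ≤ 8: YES.
Slack = (n − k + 1) − d = 4.
The code is NOT MDS (slack = 4 > 0).
Description: the claimed parameters are [13, 6, 4]_2; such a code would be non-MDS.


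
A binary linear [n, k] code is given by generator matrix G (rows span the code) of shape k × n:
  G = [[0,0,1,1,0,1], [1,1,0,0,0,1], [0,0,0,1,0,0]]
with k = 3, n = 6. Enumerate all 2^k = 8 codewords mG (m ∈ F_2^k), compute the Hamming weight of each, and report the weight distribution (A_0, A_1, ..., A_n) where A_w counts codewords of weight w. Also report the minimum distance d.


Weight distribution: A_0 = 1, A_1 = 1, A_2 = 1, A_3 = 3, A_4 = 2. Minimum distance d = 1.

Enumerate all 2^3 = 8 messages m ∈ F_2^3.
For each, compute codeword c = mG in F_2^6, then tally its weight.
  m = 000 → c = 000000, weight = 0.
  m = 100 → c = 001101, weight = 3.
  m = 010 → c = 110001, weight = 3.
  m = 110 → c = 111100, weight = 4.
  m = 001 → c = 000100, weight = 1.
  m = 101 → c = 001001, weight = 2.
  m = 011 → c = 110101, weight = 4.
  m = 111 → c = 111000, weight = 3.
Tally weights:
  weight 0: 1 codewords.
  weight 1: 1 codewords.
  weight 2: 1 codewords.
  weight 3: 3 codewords.
  weight 4: 2 codewords.
Minimum distance d = smallest w > 0 with A_w > 0 = 1.
Sanity: Σ A_w = 8 = 2^3 = 8 ✓.


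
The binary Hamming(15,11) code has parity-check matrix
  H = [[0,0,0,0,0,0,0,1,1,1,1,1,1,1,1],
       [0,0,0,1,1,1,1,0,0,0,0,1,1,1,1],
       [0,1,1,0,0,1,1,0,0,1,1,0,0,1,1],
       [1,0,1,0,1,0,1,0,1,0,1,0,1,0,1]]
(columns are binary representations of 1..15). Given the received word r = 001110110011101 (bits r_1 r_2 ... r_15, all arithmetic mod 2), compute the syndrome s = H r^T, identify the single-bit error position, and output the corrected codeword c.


s = (1, 0, 0, 0)^T, error position = 8, corrected codeword c = 001110100011101

Compute s = H r^T mod 2 one row at a time:
  s_1 = 1 + 0 + 0 + 1 + 1 + 1 + 0 + 1 = 5 ≡ 1 (mod 2).
  s_2 = 1 + 1 + 0 + 1 + 1 + 1 + 0 + 1 = 6 ≡ 0 (mod 2).
  s_3 = 0 + 1 + 0 + 1 + 0 + 1 + 0 + 1 = 4 ≡ 0 (mod 2).
  s_4 = 0 + 1 + 1 + 1 + 0 + 1 + 1 + 1 = 6 ≡ 0 (mod 2).
s = (1, 0, 0, 0)^T — this equals column 8 of H (binary 1000), so error is at position 8.
Correct: flip bit 8 of r = 001110110011101 to get c = 001110100011101.


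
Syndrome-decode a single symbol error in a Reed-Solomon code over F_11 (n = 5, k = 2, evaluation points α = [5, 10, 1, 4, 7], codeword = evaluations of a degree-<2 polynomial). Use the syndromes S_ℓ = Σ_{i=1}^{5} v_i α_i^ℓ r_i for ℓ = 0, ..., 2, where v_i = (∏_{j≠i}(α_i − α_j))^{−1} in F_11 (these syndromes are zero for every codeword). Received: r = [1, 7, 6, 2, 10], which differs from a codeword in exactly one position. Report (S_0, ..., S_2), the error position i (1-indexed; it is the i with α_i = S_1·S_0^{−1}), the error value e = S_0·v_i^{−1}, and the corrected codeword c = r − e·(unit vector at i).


S = (10, 10, 10), error at position 3, error magnitude e = 1, c = [1, 7, 5, 2, 10].

Step 1: column multipliers v_i = (∏_{j≠i}(α_i − α_j))^{−1} mod 11.
  i = 1 (α = 5): (5−10)(5−1)(5−4)(5−7) = (−5)·4·1·(−2) = 40 ≡ 7, so v_1 = 7^{−1} = 8 (mod 11).
  i = 2 (α = 10): (10−5)(10−1)(10−4)(10−7) = 5·9·6·3 = 810 ≡ 7, so v_2 = 7^{−1} = 8 (mod 11).
  i = 3 (α = 1): (1−5)(1−10)(1−4)(1−7) = (−4)·(−9)·(−3)·(−6) = 648 ≡ 10, so v_3 = 10^{−1} = 10 (mod 11).
  i = 4 (α = 4): (4−5)(4−10)(4−1)(4−7) = (−1)·(−6)·3·(−3) = −54 ≡ 1, so v_4 = 1^{−1} = 1 (mod 11).
  i = 5 (α = 7): (7−5)(7−10)(7−1)(7−4) = 2·(−3)·6·3 = −108 ≡ 2, so v_5 = 2^{−1} = 6 (mod 11).
  v = [8, 8, 10, 1, 6].
Step 2: syndromes of r = [1, 7, 6, 2, 10] (all sums mod 11).
  S_0 = Σ v_i r_i = 8·1 + 8·7 + 10·6 + 1·2 + 6·10 = 186 ≡ 10.
  S_1 = Σ v_i α_i r_i = 8·5·1 + 8·10·7 + 10·1·6 + 1·4·2 + 6·7·10 = 1088 ≡ 10.
  α_i^2 mod 11 = [3, 1, 1, 5, 5].
  S_2 = Σ v_i α_i^2 r_i = 8·3·1 + 8·1·7 + 10·1·6 + 1·5·2 + 6·5·10 = 450 ≡ 10.
  S = (10, 10, 10) ≠ 0, so r is not a codeword (an error is present).
Step 3: locate the error. For a single error e at position i, S_ℓ = v_i·e·α_i^ℓ, so α_err = S_1/S_0.
  S_0^{−1} = 10^{−1} = 10 (mod 11), so α_err = 10·10 = 100 ≡ 1 = α_3. Error position i = 3.
  Consistency check: S_2/S_1 = 10·10 = 100 ≡ 1 = α_err ✓ (single-error assumption holds).
Step 4: error magnitude e = S_0/v_3 = S_0·∏_{j≠3}(α_3 − α_j) = 10·10 = 100 ≡ 1 (mod 11).
Step 5: correct position 3: c_3 = r_3 − e = 6 − 1 ≡ 5 (mod 11). Hence c = [1, 7, 5, 2, 10].
  Check: interpolating c through the α_i gives m(x) = 6 + 10·x (degree < 2) with m(α_i) = c_i for every i, so c is indeed a codeword.


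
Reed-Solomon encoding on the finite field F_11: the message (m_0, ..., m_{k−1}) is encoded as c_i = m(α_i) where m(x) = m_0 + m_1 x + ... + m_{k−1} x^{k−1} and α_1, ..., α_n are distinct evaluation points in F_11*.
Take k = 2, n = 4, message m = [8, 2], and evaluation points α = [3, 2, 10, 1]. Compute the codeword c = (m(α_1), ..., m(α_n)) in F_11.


c = [3, 1, 6, 10]

Message polynomial: m(x) = 8 + 2·x (mod 11).
For each evaluation point α_i, compute m(α_i) mod 11:
  α_1 = 3: Horner steps 2 → 3, so m(3) = 3.
  α_2 = 2: Horner steps 2 → 1, so m(2) = 1.
  α_3 = 10: Horner steps 2 → 6, so m(10) = 6.
  α_4 = 1: Horner steps 2 → 10, so m(1) = 10.
Codeword c = [3, 1, 6, 10] ∈ F_11^4.


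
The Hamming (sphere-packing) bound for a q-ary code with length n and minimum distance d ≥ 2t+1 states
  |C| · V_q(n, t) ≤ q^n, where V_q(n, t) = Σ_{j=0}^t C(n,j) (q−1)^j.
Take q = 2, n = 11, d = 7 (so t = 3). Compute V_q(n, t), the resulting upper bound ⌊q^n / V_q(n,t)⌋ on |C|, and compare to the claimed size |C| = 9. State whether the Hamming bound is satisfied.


V_q(n, t) = 232, q^n = 2048, Hamming bound = 8, |C| = 9 > bound (violated).

Step 1: Compute V_q(n, t) = Σ_{j=0}^3 C(n, j) (q−1)^j.
  j = 0: C(11,0)·(1)^0 = 1·1 = 1.
  j = 1: C(11,1)·(1)^1 = 11·1 = 11.
  j = 2: C(11,2)·(1)^2 = 55·1 = 55.
  j = 3: C(11,3)·(1)^3 = 165·1 = 165.
  V_q(n, t) = 1 + 11 + 55 + 165 = 232.
Step 2: q^n = 2^11 = 2048.
Step 3: Hamming bound ⌊q^n / V_q(n,t)⌋ = ⌊2048/232⌋ = 8.
Step 4: Compare |C| = 9 to 8: violated.
The claimed |C| lies above the Hamming bound, so no 2-ary code of length 11 with d ≥ 7 can have 9 codewords.


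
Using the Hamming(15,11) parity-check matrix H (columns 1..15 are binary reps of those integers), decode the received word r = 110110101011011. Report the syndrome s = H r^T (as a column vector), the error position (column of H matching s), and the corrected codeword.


s = (1, 0, 1, 0)^T, error position = 10, corrected codeword c = 110110101111011

Compute s = H r^T mod 2 one row at a time:
  s_1 = 0 + 1 + 0 + 1 + 1 + 0 + 1 + 1 = 5 ≡ 1 (mod 2).
  s_2 = 1 + 1 + 0 + 1 + 1 + 0 + 1 + 1 = 6 ≡ 0 (mod 2).
  s_3 = 1 + 0 + 0 + 1 + 0 + 1 + 1 + 1 = 5 ≡ 1 (mod 2).
  s_4 = 1 + 0 + 1 + 1 + 1 + 1 + 0 + 1 = 6 ≡ 0 (mod 2).
s = (1, 0, 1, 0)^T — this equals column 10 of H (binary 1010), so error is at position 10.
Correct: flip bit 10 of r = 110110101011011 to get c = 110110101111011.


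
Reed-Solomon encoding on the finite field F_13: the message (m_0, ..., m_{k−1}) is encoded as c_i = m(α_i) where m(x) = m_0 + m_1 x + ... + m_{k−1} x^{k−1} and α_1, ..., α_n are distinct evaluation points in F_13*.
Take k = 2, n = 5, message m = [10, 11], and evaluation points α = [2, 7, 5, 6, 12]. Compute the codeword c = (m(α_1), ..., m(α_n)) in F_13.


c = [6, 9, 0, 11, 12]

Message polynomial: m(x) = 10 + 11·x (mod 13).
For each evaluation point α_i, compute m(α_i) mod 13:
  α_1 = 2: Horner steps 11 → 6, so m(2) = 6.
  α_2 = 7: Horner steps 11 → 9, so m(7) = 9.
  α_3 = 5: Horner steps 11 → 0, so m(5) = 0.
  α_4 = 6: Horner steps 11 → 11, so m(6) = 11.
  α_5 = 12: Horner steps 11 → 12, so m(12) = 12.
Codeword c = [6, 9, 0, 11, 12] ∈ F_13^5.


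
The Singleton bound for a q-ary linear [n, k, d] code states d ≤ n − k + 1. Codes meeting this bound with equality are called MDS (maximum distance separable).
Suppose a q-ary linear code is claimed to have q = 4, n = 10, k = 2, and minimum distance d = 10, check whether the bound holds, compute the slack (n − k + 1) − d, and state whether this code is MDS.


Singleton RHS = n − k + 1 = 9, slack = -1, bound violated (no such code; not MDS).

Singleton bound: d ≤ n − k + 1.
Here n = 10, k = 2, so n − k + 1 = 9.
Given d = 10, check d ≤ 9: NO.
Slack = (n − k + 1) − d = -1.
The slack is negative: d = 10 exceeds n − k + 1 = 9 by 1, so the Singleton bound is violated and no linear [10, 2, 10]_4 code can exist. In particular it is not MDS (MDS requires d = n − k + 1 exactly).
Description: the claimed parameters are [10, 2, 10]_4; such a code would be impossible (violates the Singleton bound).


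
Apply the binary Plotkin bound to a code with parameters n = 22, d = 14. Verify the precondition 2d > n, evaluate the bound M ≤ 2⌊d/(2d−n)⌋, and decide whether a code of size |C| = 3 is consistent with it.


Plotkin bound M ≤ 4; given |C| = 3 ≤ bound (satisfied).

Check applicability: 2d = 28, n = 22.
2d − n = 6 > 0, so Plotkin applies.
Compute d/(2d−n) = 14/6 ≈ 2.3333.
⌊d/(2d−n)⌋ = 2.
Plotkin bound: M ≤ 2·2 = 4.
Given |C| = 3, check: satisfied.
This |C| is below the Plotkin bound.


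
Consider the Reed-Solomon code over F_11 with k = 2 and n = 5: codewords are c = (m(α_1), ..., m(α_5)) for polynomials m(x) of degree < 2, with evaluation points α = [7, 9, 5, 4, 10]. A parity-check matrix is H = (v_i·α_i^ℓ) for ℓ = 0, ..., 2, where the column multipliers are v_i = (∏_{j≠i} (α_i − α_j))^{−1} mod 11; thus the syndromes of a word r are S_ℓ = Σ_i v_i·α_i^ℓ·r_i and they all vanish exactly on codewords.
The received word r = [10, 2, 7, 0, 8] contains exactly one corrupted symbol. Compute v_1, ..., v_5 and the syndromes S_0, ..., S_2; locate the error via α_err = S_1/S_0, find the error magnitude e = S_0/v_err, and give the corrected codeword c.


S = (5, 6, 5), error at position 5, error magnitude e = 10, c = [10, 2, 7, 0, 9].

Step 1: column multipliers v_i = (∏_{j≠i}(α_i − α_j))^{−1} mod 11.
  i = 1 (α = 7): (7−9)(7−5)(7−4)(7−10) = (−2)·2·3·(−3) = 36 ≡ 3, so v_1 = 3^{−1} = 4 (mod 11).
  i = 2 (α = 9): (9−7)(9−5)(9−4)(9−10) = 2·4·5·(−1) = −40 ≡ 4, so v_2 = 4^{−1} = 3 (mod 11).
  i = 3 (α = 5): (5−7)(5−9)(5−4)(5−10) = (−2)·(−4)·1·(−5) = −40 ≡ 4, so v_3 = 4^{−1} = 3 (mod 11).
  i = 4 (α = 4): (4−7)(4−9)(4−5)(4−10) = (−3)·(−5)·(−1)·(−6) = 90 ≡ 2, so v_4 = 2^{−1} = 6 (mod 11).
  i = 5 (α = 10): (10−7)(10−9)(10−5)(10−4) = 3·1·5·6 = 90 ≡ 2, so v_5 = 2^{−1} = 6 (mod 11).
  v = [4, 3, 3, 6, 6].
Step 2: syndromes of r = [10, 2, 7, 0, 8] (all sums mod 11).
  S_0 = Σ v_i r_i = 4·10 + 3·2 + 3·7 + 6·0 + 6·8 = 115 ≡ 5.
  S_1 = Σ v_i α_i r_i = 4·7·10 + 3·9·2 + 3·5·7 + 6·4·0 + 6·10·8 = 919 ≡ 6.
  α_i^2 mod 11 = [5, 4, 3, 5, 1].
  S_2 = Σ v_i α_i^2 r_i = 4·5·10 + 3·4·2 + 3·3·7 + 6·5·0 + 6·1·8 = 335 ≡ 5.
  S = (5, 6, 5) ≠ 0, so r is not a codeword (an error is present).
Step 3: locate the error. For a single error e at position i, S_ℓ = v_i·e·α_i^ℓ, so α_err = S_1/S_0.
  S_0^{−1} = 5^{−1} = 9 (mod 11), so α_err = 6·9 = 54 ≡ 10 = α_5. Error position i = 5.
  Consistency check: S_2/S_1 = 5·2 = 10 ≡ 10 = α_err ✓ (single-error assumption holds).
Step 4: error magnitude e = S_0/v_5 = S_0·∏_{j≠5}(α_5 − α_j) = 5·2 = 10 ≡ 10 (mod 11).
Step 5: correct position 5: c_5 = r_5 − e = 8 − 10 ≡ 9 (mod 11). Hence c = [10, 2, 7, 0, 9].
  Check: interpolating c through the α_i gives m(x) = 5 + 7·x (degree < 2) with m(α_i) = c_i for every i, so c is indeed a codeword.


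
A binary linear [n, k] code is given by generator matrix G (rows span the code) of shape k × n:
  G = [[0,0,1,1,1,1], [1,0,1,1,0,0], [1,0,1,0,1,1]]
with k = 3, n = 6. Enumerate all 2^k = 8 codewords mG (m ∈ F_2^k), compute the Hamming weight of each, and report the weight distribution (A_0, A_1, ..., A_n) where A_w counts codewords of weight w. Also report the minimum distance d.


Weight distribution: A_0 = 1, A_1 = 1, A_2 = 1, A_3 = 3, A_4 = 2. Minimum distance d = 1.

Enumerate all 2^3 = 8 messages m ∈ F_2^3.
For each, compute codeword c = mG in F_2^6, then tally its weight.
  m = 000 → c = 000000, weight = 0.
  m = 100 → c = 001111, weight = 4.
  m = 010 → c = 101100, weight = 3.
  m = 110 → c = 100011, weight = 3.
  m = 001 → c = 101011, weight = 4.
  m = 101 → c = 100100, weight = 2.
  m = 011 → c = 000111, weight = 3.
  m = 111 → c = 001000, weight = 1.
Tally weights:
  weight 0: 1 codewords.
  weight 1: 1 codewords.
  weight 2: 1 codewords.
  weight 3: 3 codewords.
  weight 4: 2 codewords.
Minimum distance d = smallest w > 0 with A_w > 0 = 1.
Sanity: Σ A_w = 8 = 2^3 = 8 ✓.


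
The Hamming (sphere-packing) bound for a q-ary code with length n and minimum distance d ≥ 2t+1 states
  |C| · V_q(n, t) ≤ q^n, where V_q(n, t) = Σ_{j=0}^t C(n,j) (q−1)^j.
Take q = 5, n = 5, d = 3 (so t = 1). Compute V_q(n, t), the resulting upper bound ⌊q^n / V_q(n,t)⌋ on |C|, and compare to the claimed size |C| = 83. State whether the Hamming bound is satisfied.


V_q(n, t) = 21, q^n = 3125, Hamming bound = 148, |C| = 83 ≤ bound (satisfied).

Step 1: Compute V_q(n, t) = Σ_{j=0}^1 C(n, j) (q−1)^j.
  j = 0: C(5,0)·(4)^0 = 1·1 = 1.
  j = 1: C(5,1)·(4)^1 = 5·4 = 20.
  V_q(n, t) = 1 + 20 = 21.
Step 2: q^n = 5^5 = 3125.
Step 3: Hamming bound ⌊q^n / V_q(n,t)⌋ = ⌊3125/21⌋ = 148.
Step 4: Compare |C| = 83 to 148: satisfied.
The claimed |C| lies below the Hamming bound.


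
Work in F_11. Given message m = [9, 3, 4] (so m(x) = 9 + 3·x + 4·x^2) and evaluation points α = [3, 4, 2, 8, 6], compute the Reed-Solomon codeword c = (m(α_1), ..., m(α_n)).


c = [10, 8, 9, 3, 6]

Message polynomial: m(x) = 9 + 3·x + 4·x^2 (mod 11).
For each evaluation point α_i, compute m(α_i) mod 11:
  α_1 = 3: Horner steps 4 → 4 → 10, so m(3) = 10.
  α_2 = 4: Horner steps 4 → 8 → 8, so m(4) = 8.
  α_3 = 2: Horner steps 4 → 0 → 9, so m(2) = 9.
  α_4 = 8: Horner steps 4 → 2 → 3, so m(8) = 3.
  α_5 = 6: Horner steps 4 → 5 → 6, so m(6) = 6.
Codeword c = [10, 8, 9, 3, 6] ∈ F_11^5.


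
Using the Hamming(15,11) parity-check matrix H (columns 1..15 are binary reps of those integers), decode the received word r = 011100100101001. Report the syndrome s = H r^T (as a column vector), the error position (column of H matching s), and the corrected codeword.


s = (1, 0, 1, 1)^T, error position = 11, corrected codeword c = 011100100111001

Compute s = H r^T mod 2 one row at a time:
  s_1 = 0 + 0 + 1 + 0 + 1 + 0 + 0 + 1 = 3 ≡ 1 (mod 2).
  s_2 = 1 + 0 + 0 + 1 + 1 + 0 + 0 + 1 = 4 ≡ 0 (mod 2).
  s_3 = 1 + 1 + 0 + 1 + 1 + 0 + 0 + 1 = 5 ≡ 1 (mod 2).
  s_4 = 0 + 1 + 0 + 1 + 0 + 0 + 0 + 1 = 3 ≡ 1 (mod 2).
s = (1, 0, 1, 1)^T — this equals column 11 of H (binary 1011), so error is at position 11.
Correct: flip bit 11 of r = 011100100101001 to get c = 011100100111001.


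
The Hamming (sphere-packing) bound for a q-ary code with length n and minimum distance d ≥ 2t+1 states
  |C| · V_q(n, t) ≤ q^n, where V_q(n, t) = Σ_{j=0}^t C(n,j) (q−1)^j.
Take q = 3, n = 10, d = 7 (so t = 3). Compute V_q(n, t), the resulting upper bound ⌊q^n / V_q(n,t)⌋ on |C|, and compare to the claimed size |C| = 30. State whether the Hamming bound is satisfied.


V_q(n, t) = 1161, q^n = 59049, Hamming bound = 50, |C| = 30 ≤ bound (satisfied).

Step 1: Compute V_q(n, t) = Σ_{j=0}^3 C(n, j) (q−1)^j.
  j = 0: C(10,0)·(2)^0 = 1·1 = 1.
  j = 1: C(10,1)·(2)^1 = 10·2 = 20.
  j = 2: C(10,2)·(2)^2 = 45·4 = 180.
  j = 3: C(10,3)·(2)^3 = 120·8 = 960.
  V_q(n, t) = 1 + 20 + 180 + 960 = 1161.
Step 2: q^n = 3^10 = 59049.
Step 3: Hamming bound ⌊q^n / V_q(n,t)⌋ = ⌊59049/1161⌋ = 50.
Step 4: Compare |C| = 30 to 50: satisfied.
The claimed |C| lies below the Hamming bound.


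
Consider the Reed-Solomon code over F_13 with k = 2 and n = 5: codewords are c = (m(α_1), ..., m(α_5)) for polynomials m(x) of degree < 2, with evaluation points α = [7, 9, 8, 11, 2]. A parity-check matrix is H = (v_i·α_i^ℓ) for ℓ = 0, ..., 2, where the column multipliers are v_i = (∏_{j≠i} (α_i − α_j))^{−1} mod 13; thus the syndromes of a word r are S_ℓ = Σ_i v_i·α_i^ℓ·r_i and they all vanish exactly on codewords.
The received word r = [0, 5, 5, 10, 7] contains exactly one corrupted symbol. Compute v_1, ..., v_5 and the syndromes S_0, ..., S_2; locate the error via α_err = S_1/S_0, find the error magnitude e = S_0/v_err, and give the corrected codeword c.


S = (7, 4, 6), error at position 3, error magnitude e = 9, c = [0, 5, 9, 10, 7].

Step 1: column multipliers v_i = (∏_{j≠i}(α_i − α_j))^{−1} mod 13.
  i = 1 (α = 7): (7−9)(7−8)(7−11)(7−2) = (−2)·(−1)·(−4)·5 = −40 ≡ 12, so v_1 = 12^{−1} = 12 (mod 13).
  i = 2 (α = 9): (9−7)(9−8)(9−11)(9−2) = 2·1·(−2)·7 = −28 ≡ 11, so v_2 = 11^{−1} = 6 (mod 13).
  i = 3 (α = 8): (8−7)(8−9)(8−11)(8−2) = 1·(−1)·(−3)·6 = 18 ≡ 5, so v_3 = 5^{−1} = 8 (mod 13).
  i = 4 (α = 11): (11−7)(11−9)(11−8)(11−2) = 4·2·3·9 = 216 ≡ 8, so v_4 = 8^{−1} = 5 (mod 13).
  i = 5 (α = 2): (2−7)(2−9)(2−8)(2−11) = (−5)·(−7)·(−6)·(−9) = 1890 ≡ 5, so v_5 = 5^{−1} = 8 (mod 13).
  v = [12, 6, 8, 5, 8].
Step 2: syndromes of r = [0, 5, 5, 10, 7] (all sums mod 13).
  S_0 = Σ v_i r_i = 12·0 + 6·5 + 8·5 + 5·10 + 8·7 = 176 ≡ 7.
  S_1 = Σ v_i α_i r_i = 12·7·0 + 6·9·5 + 8·8·5 + 5·11·10 + 8·2·7 = 1252 ≡ 4.
  α_i^2 mod 13 = [10, 3, 12, 4, 4].
  S_2 = Σ v_i α_i^2 r_i = 12·10·0 + 6·3·5 + 8·12·5 + 5·4·10 + 8·4·7 = 994 ≡ 6.
  S = (7, 4, 6) ≠ 0, so r is not a codeword (an error is present).
Step 3: locate the error. For a single error e at position i, S_ℓ = v_i·e·α_i^ℓ, so α_err = S_1/S_0.
  S_0^{−1} = 7^{−1} = 2 (mod 13), so α_err = 4·2 = 8 ≡ 8 = α_3. Error position i = 3.
  Consistency check: S_2/S_1 = 6·10 = 60 ≡ 8 = α_err ✓ (single-error assumption holds).
Step 4: error magnitude e = S_0/v_3 = S_0·∏_{j≠3}(α_3 − α_j) = 7·5 = 35 ≡ 9 (mod 13).
Step 5: correct position 3: c_3 = r_3 − e = 5 − 9 ≡ 9 (mod 13). Hence c = [0, 5, 9, 10, 7].
  Check: interpolating c through the α_i gives m(x) = 2 + 9·x (degree < 2) with m(α_i) = c_i for every i, so c is indeed a codeword.


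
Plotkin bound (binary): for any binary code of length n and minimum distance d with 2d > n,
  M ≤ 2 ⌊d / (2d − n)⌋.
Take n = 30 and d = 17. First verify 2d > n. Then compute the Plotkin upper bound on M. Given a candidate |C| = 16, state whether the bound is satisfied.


Plotkin bound M ≤ 8; given |C| = 16 > bound (violated).

Check applicability: 2d = 34, n = 30.
2d − n = 4 > 0, so Plotkin applies.
Compute d/(2d−n) = 17/4 ≈ 4.2500.
⌊d/(2d−n)⌋ = 4.
Plotkin bound: M ≤ 2·4 = 8.
Given |C| = 16, check: VIOLATED.
This |C| is above the Plotkin bound, so no binary code with n = 30, d = 17 and 16 codewords exists.


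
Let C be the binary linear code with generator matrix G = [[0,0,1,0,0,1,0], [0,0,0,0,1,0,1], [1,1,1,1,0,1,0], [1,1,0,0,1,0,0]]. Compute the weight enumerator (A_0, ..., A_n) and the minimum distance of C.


Weight distribution: A_0 = 1, A_2 = 4, A_3 = 3, A_4 = 3, A_5 = 4, A_7 = 1. Minimum distance d = 2.

Enumerate all 2^4 = 16 messages m ∈ F_2^4.
For each, compute codeword c = mG in F_2^7, then tally its weight.
  m = 0000 → c = 0000000, weight = 0.
  m = 1000 → c = 0010010, weight = 2.
  m = 0100 → c = 0000101, weight = 2.
  m = 1100 → c = 0010111, weight = 4.
  m = 0010 → c = 1111010, weight = 5.
  m = 1010 → c = 1101000, weight = 3.
  m = 0110 → c = 1111111, weight = 7.
  m = 1110 → c = 1101101, weight = 5.
  m = 0001 → c = 1100100, weight = 3.
  m = 1001 → c = 1110110, weight = 5.
  m = 0101 → c = 1100001, weight = 3.
  m = 1101 → c = 1110011, weight = 5.
  m = 0011 → c = 0011110, weight = 4.
  m = 1011 → c = 0001100, weight = 2.
  m = 0111 → c = 0011011, weight = 4.
  m = 1111 → c = 0001001, weight = 2.
Tally weights:
  weight 0: 1 codewords.
  weight 2: 4 codewords.
  weight 3: 3 codewords.
  weight 4: 3 codewords.
  weight 5: 4 codewords.
  weight 7: 1 codewords.
Minimum distance d = smallest w > 0 with A_w > 0 = 2.
Sanity: Σ A_w = 16 = 2^4 = 16 ✓.


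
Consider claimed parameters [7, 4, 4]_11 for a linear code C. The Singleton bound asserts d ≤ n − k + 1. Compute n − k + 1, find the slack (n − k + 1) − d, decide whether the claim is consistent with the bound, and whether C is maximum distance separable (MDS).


Singleton RHS = n − k + 1 = 4, slack = 0, bound satisfied, MDS.

Singleton bound: d ≤ n − k + 1.
Here n = 7, k = 4, so n − k + 1 = 4.
Given d = 4, check d ≤ 4: YES.
Slack = (n − k + 1) − d = 0.
The code is MDS (slack = 0).
Description: the claimed parameters are [7, 4, 4]_11; such a code would be MDS (meets Singleton bound).


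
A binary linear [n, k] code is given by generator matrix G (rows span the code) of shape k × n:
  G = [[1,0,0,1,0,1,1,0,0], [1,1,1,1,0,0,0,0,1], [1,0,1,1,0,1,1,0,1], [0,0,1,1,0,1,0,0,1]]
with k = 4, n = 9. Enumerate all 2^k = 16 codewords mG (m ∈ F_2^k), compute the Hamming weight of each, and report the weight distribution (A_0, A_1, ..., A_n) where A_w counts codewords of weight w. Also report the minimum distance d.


Weight distribution: A_0 = 1, A_2 = 3, A_3 = 4, A_4 = 3, A_5 = 4, A_6 = 1. Minimum distance d = 2.

Enumerate all 2^4 = 16 messages m ∈ F_2^4.
For each, compute codeword c = mG in F_2^9, then tally its weight.
  m = 0000 → c = 000000000, weight = 0.
  m = 1000 → c = 100101100, weight = 4.
  m = 0100 → c = 111100001, weight = 5.
  m = 1100 → c = 011001101, weight = 5.
  m = 0010 → c = 101101101, weight = 6.
  m = 1010 → c = 001000001, weight = 2.
  m = 0110 → c = 010001100, weight = 3.
  m = 1110 → c = 110100000, weight = 3.
  m = 0001 → c = 001101001, weight = 4.
  m = 1001 → c = 101000101, weight = 4.
  m = 0101 → c = 110001000, weight = 3.
  m = 1101 → c = 010100100, weight = 3.
  m = 0011 → c = 100000100, weight = 2.
  m = 1011 → c = 000101000, weight = 2.
  m = 0111 → c = 011100101, weight = 5.
  m = 1111 → c = 111001001, weight = 5.
Tally weights:
  weight 0: 1 codewords.
  weight 2: 3 codewords.
  weight 3: 4 codewords.
  weight 4: 3 codewords.
  weight 5: 4 codewords.
  weight 6: 1 codewords.
Minimum distance d = smallest w > 0 with A_w > 0 = 2.
Sanity: Σ A_w = 16 = 2^4 = 16 ✓.


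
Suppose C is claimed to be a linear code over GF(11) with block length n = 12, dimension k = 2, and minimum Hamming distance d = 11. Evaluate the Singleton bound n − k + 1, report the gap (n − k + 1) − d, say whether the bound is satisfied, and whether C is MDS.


Singleton RHS = n − k + 1 = 11, slack = 0, bound satisfied, MDS.

Singleton bound: d ≤ n − k + 1.
Here n = 12, k = 2, so n − k + 1 = 11.
Given d = 11, check d ≤ 11: YES.
Slack = (n − k + 1) − d = 0.
The code is MDS (slack = 0).
Description: the claimed parameters are [12, 2, 11]_11; such a code would be MDS (meets Singleton bound).


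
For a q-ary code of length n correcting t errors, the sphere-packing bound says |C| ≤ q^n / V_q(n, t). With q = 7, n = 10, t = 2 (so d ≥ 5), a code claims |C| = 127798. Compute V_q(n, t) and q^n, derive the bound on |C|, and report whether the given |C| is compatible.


V_q(n, t) = 1681, q^n = 282475249, Hamming bound = 168040, |C| = 127798 ≤ bound (satisfied).

Step 1: Compute V_q(n, t) = Σ_{j=0}^2 C(n, j) (q−1)^j.
  j = 0: C(10,0)·(6)^0 = 1·1 = 1.
  j = 1: C(10,1)·(6)^1 = 10·6 = 60.
  j = 2: C(10,2)·(6)^2 = 45·36 = 1620.
  V_q(n, t) = 1 + 60 + 1620 = 1681.
Step 2: q^n = 7^10 = 282475249.
Step 3: Hamming bound ⌊q^n / V_q(n,t)⌋ = ⌊282475249/1681⌋ = 168040.
Step 4: Compare |C| = 127798 to 168040: satisfied.
The claimed |C| lies below the Hamming bound.


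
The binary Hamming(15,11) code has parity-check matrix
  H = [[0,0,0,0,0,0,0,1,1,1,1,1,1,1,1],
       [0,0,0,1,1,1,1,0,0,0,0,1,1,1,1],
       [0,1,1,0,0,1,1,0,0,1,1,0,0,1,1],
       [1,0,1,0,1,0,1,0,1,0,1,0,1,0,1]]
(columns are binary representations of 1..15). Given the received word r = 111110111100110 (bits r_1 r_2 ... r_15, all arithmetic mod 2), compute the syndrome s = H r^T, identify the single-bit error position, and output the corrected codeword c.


s = (1, 1, 1, 0)^T, error position = 14, corrected codeword c = 111110111100100

Compute s = H r^T mod 2 one row at a time:
  s_1 = 1 + 1 + 1 + 0 + 0 + 1 + 1 + 0 = 5 ≡ 1 (mod 2).
  s_2 = 1 + 1 + 0 + 1 + 0 + 1 + 1 + 0 = 5 ≡ 1 (mod 2).
  s_3 = 1 + 1 + 0 + 1 + 1 + 0 + 1 + 0 = 5 ≡ 1 (mod 2).
  s_4 = 1 + 1 + 1 + 1 + 1 + 0 + 1 + 0 = 6 ≡ 0 (mod 2).
s = (1, 1, 1, 0)^T — this equals column 14 of H (binary 1110), so error is at position 14.
Correct: flip bit 14 of r = 111110111100110 to get c = 111110111100100.
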